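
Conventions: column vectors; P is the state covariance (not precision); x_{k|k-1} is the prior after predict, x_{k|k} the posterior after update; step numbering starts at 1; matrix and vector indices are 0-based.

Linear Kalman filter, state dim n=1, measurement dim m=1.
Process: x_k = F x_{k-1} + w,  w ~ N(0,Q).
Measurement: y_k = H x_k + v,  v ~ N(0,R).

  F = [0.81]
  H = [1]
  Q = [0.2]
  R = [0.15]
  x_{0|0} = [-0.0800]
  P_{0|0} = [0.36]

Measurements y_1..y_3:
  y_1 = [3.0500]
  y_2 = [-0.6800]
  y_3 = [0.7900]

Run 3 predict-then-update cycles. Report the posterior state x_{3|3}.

step 1: x^-=[-0.0648]  P^-=[0.4362]  S=[0.5862]  K=[0.7441]  nu=[3.1148]  x^+=[2.2530]  P^+=[0.1116]
step 2: x^-=[1.8249]  P^-=[0.2732]  S=[0.4232]  K=[0.6456]  nu=[-2.5049]  x^+=[0.2078]  P^+=[0.0968]
step 3: x^-=[0.1683]  P^-=[0.2635]  S=[0.4135]  K=[0.6373]  nu=[0.6217]  x^+=[0.5645]  P^+=[0.0956]

x_post = [0.5645]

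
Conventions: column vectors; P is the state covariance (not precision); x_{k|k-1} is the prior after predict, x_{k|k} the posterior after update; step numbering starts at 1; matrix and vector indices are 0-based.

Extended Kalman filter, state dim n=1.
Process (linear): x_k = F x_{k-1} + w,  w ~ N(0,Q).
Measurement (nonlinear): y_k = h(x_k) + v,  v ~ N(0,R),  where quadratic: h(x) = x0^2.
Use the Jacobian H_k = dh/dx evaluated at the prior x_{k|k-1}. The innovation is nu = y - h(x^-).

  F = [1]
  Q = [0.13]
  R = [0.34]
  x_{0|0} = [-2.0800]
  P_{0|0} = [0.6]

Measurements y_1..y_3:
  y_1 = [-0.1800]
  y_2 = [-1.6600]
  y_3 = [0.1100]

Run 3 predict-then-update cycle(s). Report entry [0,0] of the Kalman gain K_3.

step 1: x^-=[-2.0800]  P^-=[0.7300]  H_jac=[-4.1600]  S=[12.9731]  K=[-0.2341]  nu=[-4.5064]  x^+=[-1.0251]  P^+=[0.0191]
step 2: x^-=[-1.0251]  P^-=[0.1491]  H_jac=[-2.0502]  S=[0.9669]  K=[-0.3162]  nu=[-2.7109]  x^+=[-0.1679]  P^+=[0.0524]
step 3: x^-=[-0.1679]  P^-=[0.1824]  H_jac=[-0.3357]  S=[0.3606]  K=[-0.1699]  nu=[0.0818]  x^+=[-0.1818]  P^+=[0.1720]

K[0,0] = -0.1699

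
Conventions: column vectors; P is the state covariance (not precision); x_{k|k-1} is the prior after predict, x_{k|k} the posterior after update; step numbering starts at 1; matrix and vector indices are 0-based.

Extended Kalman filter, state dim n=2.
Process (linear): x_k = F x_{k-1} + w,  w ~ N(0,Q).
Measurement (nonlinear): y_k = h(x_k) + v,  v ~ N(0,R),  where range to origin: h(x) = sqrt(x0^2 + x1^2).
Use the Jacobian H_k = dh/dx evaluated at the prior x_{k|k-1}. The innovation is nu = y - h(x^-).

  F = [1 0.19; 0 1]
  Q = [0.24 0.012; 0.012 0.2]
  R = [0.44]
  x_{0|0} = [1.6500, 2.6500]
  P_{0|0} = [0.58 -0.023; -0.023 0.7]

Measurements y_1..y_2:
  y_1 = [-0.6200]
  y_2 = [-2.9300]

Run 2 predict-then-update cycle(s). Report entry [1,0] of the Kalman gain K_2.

step 1: x^-=[2.1535, 2.6500]  P^-=[0.8365 0.1220; 0.1220 0.9000]  H_jac=[0.6307 0.7761]  S=[1.4342]  K=[0.4339; 0.5407]  nu=[-4.0347]  x^+=[0.4030, 0.4686]  P^+=[0.5666 -0.2144; -0.2144 0.4808]
step 2: x^-=[0.4920, 0.4686]  P^-=[0.7424 -0.1111; -0.1111 0.6808]  H_jac=[0.7241 0.6897]  S=[1.0422]  K=[0.4423; 0.3734]  nu=[-3.6095]  x^+=[-1.1046, -0.8790]  P^+=[0.5385 -0.2832; -0.2832 0.5355]

K[1,0] = 0.3734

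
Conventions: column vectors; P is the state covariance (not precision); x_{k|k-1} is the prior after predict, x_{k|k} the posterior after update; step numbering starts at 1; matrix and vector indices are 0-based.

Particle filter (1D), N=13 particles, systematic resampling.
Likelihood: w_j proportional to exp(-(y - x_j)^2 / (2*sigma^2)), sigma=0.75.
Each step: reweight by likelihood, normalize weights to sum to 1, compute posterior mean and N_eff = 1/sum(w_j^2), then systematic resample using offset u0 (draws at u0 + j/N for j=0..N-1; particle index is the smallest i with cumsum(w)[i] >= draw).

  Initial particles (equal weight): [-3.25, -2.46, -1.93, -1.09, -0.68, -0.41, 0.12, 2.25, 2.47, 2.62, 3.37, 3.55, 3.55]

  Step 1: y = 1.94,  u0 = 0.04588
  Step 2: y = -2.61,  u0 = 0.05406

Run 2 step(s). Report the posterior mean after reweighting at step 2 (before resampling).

step 1: w=[0.0000, 0.0000, 0.0000, 0.0001, 0.0008, 0.0027, 0.0189, 0.3297, 0.2798, 0.2381, 0.0583, 0.0359, 0.0359]  mean=2.5082  Neff=4.0004  idx=[7, 7, 7, 7, 8, 8, 8, 8, 9, 9, 9, 10, 12]
step 2: w=[0.2136, 0.2136, 0.2136, 0.2136, 0.0306, 0.0306, 0.0306, 0.0306, 0.0077, 0.0077, 0.0077, 0.0000, 0.0000]  mean=2.2855  Neff=5.3634  idx=[0, 0, 0, 1, 1, 2, 2, 2, 3, 3, 3, 5, 8]

post_mean = 2.2855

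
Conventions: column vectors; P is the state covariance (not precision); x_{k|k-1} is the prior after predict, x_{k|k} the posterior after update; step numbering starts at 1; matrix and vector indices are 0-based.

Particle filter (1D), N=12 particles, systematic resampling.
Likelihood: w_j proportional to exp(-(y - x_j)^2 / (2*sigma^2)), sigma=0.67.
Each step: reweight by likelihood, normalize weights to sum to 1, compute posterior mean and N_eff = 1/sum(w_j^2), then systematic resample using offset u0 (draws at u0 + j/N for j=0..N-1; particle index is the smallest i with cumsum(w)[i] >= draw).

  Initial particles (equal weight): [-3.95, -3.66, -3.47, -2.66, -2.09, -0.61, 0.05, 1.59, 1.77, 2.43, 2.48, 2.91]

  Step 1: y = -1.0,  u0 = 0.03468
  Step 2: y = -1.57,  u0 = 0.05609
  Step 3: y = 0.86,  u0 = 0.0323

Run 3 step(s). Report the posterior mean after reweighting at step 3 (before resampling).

step 1: w=[0.0000, 0.0003, 0.0008, 0.0320, 0.1834, 0.5814, 0.2017, 0.0004, 0.0001, 0.0000, 0.0000, 0.0000]  mean=-0.8158  Neff=2.4196  idx=[4, 4, 4, 5, 5, 5, 5, 5, 5, 5, 6, 6]
step 2: w=[0.1530, 0.1530, 0.1530, 0.0741, 0.0741, 0.0741, 0.0741, 0.0741, 0.0741, 0.0741, 0.0111, 0.0111]  mean=-1.2748  Neff=9.1798  idx=[0, 0, 1, 2, 2, 3, 4, 5, 6, 7, 8, 9]
step 3: w=[0.0001, 0.0001, 0.0001, 0.0001, 0.0001, 0.1428, 0.1428, 0.1428, 0.1428, 0.1428, 0.1428, 0.1428]  mean=-0.6107  Neff=7.0068  idx=[5, 5, 6, 6, 7, 8, 8, 9, 9, 10, 11, 11]

post_mean = -0.6107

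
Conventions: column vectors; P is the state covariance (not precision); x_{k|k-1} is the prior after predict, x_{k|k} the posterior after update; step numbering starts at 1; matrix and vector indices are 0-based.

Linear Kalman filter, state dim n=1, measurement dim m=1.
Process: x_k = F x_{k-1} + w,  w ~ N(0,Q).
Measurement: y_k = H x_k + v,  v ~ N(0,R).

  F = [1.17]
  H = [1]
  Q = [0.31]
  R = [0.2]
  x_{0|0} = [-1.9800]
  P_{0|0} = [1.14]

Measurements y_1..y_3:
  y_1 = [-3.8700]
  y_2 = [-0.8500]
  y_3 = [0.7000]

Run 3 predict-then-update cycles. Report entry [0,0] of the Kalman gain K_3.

K[0,0] = 0.7189

step 1: x^-=[-2.3166]  P^-=[1.8705]  S=[2.0705]  K=[0.9034]  nu=[-1.5534]  x^+=[-3.7200]  P^+=[0.1807]
step 2: x^-=[-4.3523]  P^-=[0.5573]  S=[0.7573]  K=[0.7359]  nu=[3.5023]  x^+=[-1.7749]  P^+=[0.1472]
step 3: x^-=[-2.0766]  P^-=[0.5115]  S=[0.7115]  K=[0.7189]  nu=[2.7766]  x^+=[-0.0805]  P^+=[0.1438]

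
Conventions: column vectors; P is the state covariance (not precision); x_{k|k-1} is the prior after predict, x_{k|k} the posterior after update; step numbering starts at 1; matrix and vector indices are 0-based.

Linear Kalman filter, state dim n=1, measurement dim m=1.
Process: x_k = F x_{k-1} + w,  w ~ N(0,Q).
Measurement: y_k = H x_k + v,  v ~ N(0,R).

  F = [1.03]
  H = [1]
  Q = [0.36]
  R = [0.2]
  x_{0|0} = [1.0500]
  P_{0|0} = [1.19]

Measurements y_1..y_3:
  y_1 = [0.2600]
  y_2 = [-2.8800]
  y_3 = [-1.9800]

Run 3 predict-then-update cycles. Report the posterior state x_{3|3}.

x_post = [-2.0066]

step 1: x^-=[1.0815]  P^-=[1.6225]  S=[1.8225]  K=[0.8903]  nu=[-0.8215]  x^+=[0.3502]  P^+=[0.1781]
step 2: x^-=[0.3607]  P^-=[0.5489]  S=[0.7489]  K=[0.7329]  nu=[-3.2407]  x^+=[-2.0145]  P^+=[0.1466]
step 3: x^-=[-2.0750]  P^-=[0.5155]  S=[0.7155]  K=[0.7205]  nu=[0.0950]  x^+=[-2.0066]  P^+=[0.1441]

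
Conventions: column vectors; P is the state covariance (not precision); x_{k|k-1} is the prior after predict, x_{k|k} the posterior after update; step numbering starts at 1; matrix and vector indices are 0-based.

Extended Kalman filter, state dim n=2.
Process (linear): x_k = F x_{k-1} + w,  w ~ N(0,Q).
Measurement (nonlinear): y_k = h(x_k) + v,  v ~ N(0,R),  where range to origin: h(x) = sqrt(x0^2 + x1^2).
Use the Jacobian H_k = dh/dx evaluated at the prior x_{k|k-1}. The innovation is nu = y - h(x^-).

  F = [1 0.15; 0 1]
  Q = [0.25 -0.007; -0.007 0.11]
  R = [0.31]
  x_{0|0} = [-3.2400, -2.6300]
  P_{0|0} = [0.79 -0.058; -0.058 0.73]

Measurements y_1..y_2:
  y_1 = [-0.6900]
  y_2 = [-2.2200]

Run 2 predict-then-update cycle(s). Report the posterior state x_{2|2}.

step 1: x^-=[-3.6345, -2.6300]  P^-=[1.0390 0.0445; 0.0445 0.8400]  H_jac=[-0.8101 -0.5862]  S=[1.3229]  K=[-0.6560; -0.3995]  nu=[-5.1763]  x^+=[-0.2388, -0.5621]  P^+=[0.4697 -0.3022; -0.3022 0.6289]
step 2: x^-=[-0.3231, -0.5621]  P^-=[0.6432 -0.2149; -0.2149 0.7389]  H_jac=[-0.4983 -0.8670]  S=[0.8394]  K=[-0.1599; -0.6356]  nu=[-2.8684]  x^+=[0.1356, 1.2609]  P^+=[0.6217 -0.3002; -0.3002 0.3998]

x_post = [0.1356, 1.2609]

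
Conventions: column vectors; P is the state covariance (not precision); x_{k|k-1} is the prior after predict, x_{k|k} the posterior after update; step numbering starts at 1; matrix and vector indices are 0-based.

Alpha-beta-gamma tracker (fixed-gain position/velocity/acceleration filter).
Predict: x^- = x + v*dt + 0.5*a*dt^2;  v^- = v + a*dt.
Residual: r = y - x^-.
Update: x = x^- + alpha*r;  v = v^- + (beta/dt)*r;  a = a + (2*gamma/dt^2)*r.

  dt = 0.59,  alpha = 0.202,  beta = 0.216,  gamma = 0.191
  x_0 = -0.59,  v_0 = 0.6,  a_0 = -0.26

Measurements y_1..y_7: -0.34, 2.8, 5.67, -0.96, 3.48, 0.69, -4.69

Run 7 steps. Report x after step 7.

x_post = 1.1661

step 1: x_pred=-0.2813  r=-0.0587  x^+=-0.2931  v^+=0.4251  a^+=-0.3245
step 2: x_pred=-0.0988  r=2.8988  x^+=0.4868  v^+=1.2949  a^+=2.8566
step 3: x_pred=1.7480  r=3.9220  x^+=2.5402  v^+=4.4162  a^+=7.1606
step 4: x_pred=6.3921  r=-7.3521  x^+=4.9069  v^+=5.9493  a^+=-0.9074
step 5: x_pred=8.2591  r=-4.7791  x^+=7.2937  v^+=3.6643  a^+=-6.1520
step 6: x_pred=8.3849  r=-7.6949  x^+=6.8306  v^+=-2.7825  a^+=-14.5963
step 7: x_pred=2.6484  r=-7.3384  x^+=1.1661  v^+=-14.0809  a^+=-22.6493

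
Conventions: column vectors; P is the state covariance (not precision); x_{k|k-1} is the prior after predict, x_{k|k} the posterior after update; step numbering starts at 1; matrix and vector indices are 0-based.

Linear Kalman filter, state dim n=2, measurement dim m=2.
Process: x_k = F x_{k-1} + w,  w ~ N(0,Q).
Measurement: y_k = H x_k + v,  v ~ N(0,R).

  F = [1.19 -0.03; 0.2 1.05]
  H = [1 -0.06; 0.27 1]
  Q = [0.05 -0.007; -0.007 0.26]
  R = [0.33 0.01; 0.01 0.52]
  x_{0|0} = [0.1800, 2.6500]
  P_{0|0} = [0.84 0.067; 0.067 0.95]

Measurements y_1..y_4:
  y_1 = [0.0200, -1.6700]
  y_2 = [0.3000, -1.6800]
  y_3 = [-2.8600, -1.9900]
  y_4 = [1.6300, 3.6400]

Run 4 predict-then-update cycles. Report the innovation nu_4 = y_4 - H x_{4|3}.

innov = [3.2012, 5.8051]

step 1: x^-=[0.1347, 2.8185]  P^-=[1.2356 0.2463; 0.2463 1.3691]  S=[1.5410 0.5038; 0.5038 2.1122]  K=[0.7619 0.0928; -0.1255 0.7096]  nu=[0.0544, -4.5249]  x^+=[-0.2439, -0.3992]  P^+=[0.2516 -0.0120; -0.0120 0.3710]
step 2: x^-=[-0.2783, -0.4679]  P^-=[0.4075 0.0262; 0.0262 0.6740]  S=[0.7368 0.1054; 0.1054 1.2379]  K=[0.5418 0.0639; -0.0992 0.5587]  nu=[0.5502, -1.1369]  x^+=[-0.0529, -1.1577]  P^+=[0.1789 -0.0096; -0.0096 0.2921]
step 3: x^-=[-0.0282, -1.2261]  P^-=[0.3042 0.0144; 0.0144 0.5852]  S=[0.6346 0.0712; 0.0712 1.1351]  K=[0.4718 0.0555; -0.0915 0.5247]  nu=[-2.9054, -0.7563]  x^+=[-1.4409, -1.3571]  P^+=[0.1557 -0.0085; -0.0085 0.2742]
step 4: x^-=[-1.6740, -1.7131]  P^-=[0.2714 0.0109; 0.0109 0.5650]  S=[0.6021 0.0601; 0.0601 1.1106]  K=[0.4445 0.0517; -0.0897 0.5162]  nu=[3.2012, 5.8051]  x^+=[0.0492, 0.9961]  P^+=[0.1467 -0.0083; -0.0083 0.2698]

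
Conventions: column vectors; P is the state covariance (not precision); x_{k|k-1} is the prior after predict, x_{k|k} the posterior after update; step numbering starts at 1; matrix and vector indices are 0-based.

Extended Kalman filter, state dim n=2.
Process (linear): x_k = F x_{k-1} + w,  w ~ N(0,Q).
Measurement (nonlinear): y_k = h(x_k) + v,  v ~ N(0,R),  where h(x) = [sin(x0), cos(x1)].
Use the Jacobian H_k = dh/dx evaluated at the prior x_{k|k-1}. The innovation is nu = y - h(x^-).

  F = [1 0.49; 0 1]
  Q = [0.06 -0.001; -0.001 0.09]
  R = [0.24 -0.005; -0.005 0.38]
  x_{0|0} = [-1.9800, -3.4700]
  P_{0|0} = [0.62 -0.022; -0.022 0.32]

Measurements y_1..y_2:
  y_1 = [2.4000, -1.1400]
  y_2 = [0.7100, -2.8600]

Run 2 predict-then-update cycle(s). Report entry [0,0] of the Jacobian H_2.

step 1: x^-=[-3.6803, -3.4700]  P^-=[0.7353 0.1338; 0.1338 0.4100]  H_jac=[-0.8584 0.0000; 0.0000 -0.3225]  S=[0.7818 0.0320; 0.0320 0.4227]  K=[-0.8057 -0.0410; -0.1345 -0.3027]  nu=[1.8870, -0.1934]  x^+=[-5.1926, -3.6653]  P^+=[0.2250 0.0358; 0.0358 0.3545]
step 2: x^-=[-6.9886, -3.6653]  P^-=[0.4053 0.2086; 0.2086 0.4445]  H_jac=[0.7613 0.0000; 0.0000 -0.5001]  S=[0.4749 -0.0844; -0.0844 0.4912]  K=[0.6312 -0.1039; 0.2619 -0.4076]  nu=[1.3583, -1.9940]  x^+=[-5.9240, -2.4968]  P^+=[0.1997 0.0852; 0.0852 0.3123]

H_jac[0,0] = 0.7613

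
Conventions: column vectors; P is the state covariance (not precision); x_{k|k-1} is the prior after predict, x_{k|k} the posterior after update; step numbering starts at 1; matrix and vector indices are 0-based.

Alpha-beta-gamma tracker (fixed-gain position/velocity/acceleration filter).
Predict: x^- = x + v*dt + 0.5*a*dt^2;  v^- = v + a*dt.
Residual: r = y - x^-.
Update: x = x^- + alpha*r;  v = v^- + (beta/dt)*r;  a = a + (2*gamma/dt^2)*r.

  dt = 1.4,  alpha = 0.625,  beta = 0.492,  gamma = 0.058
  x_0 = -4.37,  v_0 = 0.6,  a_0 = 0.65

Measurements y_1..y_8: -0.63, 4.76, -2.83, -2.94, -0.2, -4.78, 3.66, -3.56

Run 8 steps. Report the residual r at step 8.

step 1: x_pred=-2.8930  r=2.2630  x^+=-1.4786  v^+=2.3053  a^+=0.7839
step 2: x_pred=2.5170  r=2.2430  x^+=3.9189  v^+=4.1910  a^+=0.9167
step 3: x_pred=10.6847  r=-13.5147  x^+=2.2380  v^+=0.7249  a^+=0.1168
step 4: x_pred=3.3674  r=-6.3074  x^+=-0.5747  v^+=-1.3281  a^+=-0.2565
step 5: x_pred=-2.6854  r=2.4854  x^+=-1.1320  v^+=-0.8137  a^+=-0.1094
step 6: x_pred=-2.3784  r=-2.4016  x^+=-3.8794  v^+=-1.8108  a^+=-0.2515
step 7: x_pred=-6.6610  r=10.3210  x^+=-0.2104  v^+=1.4642  a^+=0.3593
step 8: x_pred=2.1916  r=-5.7516  x^+=-1.4031  v^+=-0.0540  a^+=0.0189

resid = -5.7516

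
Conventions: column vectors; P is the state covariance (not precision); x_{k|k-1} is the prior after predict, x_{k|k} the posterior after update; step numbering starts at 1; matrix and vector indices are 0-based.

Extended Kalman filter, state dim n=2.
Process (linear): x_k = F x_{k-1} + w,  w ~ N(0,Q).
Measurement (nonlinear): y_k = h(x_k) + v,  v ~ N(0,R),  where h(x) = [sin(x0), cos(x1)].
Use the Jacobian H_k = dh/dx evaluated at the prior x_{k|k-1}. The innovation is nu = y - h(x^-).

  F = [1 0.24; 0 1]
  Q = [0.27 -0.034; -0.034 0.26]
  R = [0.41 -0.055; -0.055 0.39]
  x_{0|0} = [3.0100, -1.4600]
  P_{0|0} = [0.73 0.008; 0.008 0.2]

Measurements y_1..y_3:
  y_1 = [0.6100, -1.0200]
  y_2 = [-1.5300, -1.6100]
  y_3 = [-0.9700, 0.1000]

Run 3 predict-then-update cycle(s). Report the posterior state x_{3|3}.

x_post = [3.5957, -2.3424]

step 1: x^-=[2.6596, -1.4600]  P^-=[1.0154 0.0220; 0.0220 0.4600]  H_jac=[-0.8861 0.0000; 0.0000 0.9939]  S=[1.2072 -0.0744; -0.0744 0.8444]  K=[-0.7477 -0.0400; 0.0173 0.5430]  nu=[0.1465, -1.1306]  x^+=[2.5953, -2.0713]  P^+=[0.3435 0.0257; 0.0257 0.2121]
step 2: x^-=[2.0982, -2.0713]  P^-=[0.6381 0.0426; 0.0426 0.4721]  H_jac=[-0.5033 0.0000; 0.0000 0.8773]  S=[0.5716 -0.0738; -0.0738 0.7534]  K=[-0.5625 -0.0055; 0.0339 0.5531]  nu=[-2.3941, -1.1301]  x^+=[3.4510, -2.7776]  P^+=[0.4576 0.0328; 0.0328 0.2437]
step 3: x^-=[2.7844, -2.7776]  P^-=[0.7574 0.0573; 0.0573 0.5037]  H_jac=[-0.9369 0.0000; 0.0000 0.3560]  S=[1.0748 -0.0741; -0.0741 0.4539]  K=[-0.6646 -0.0636; -0.0230 0.3914]  nu=[-1.3196, 1.0345]  x^+=[3.5957, -2.3424]  P^+=[0.2871 0.0330; 0.0330 0.4323]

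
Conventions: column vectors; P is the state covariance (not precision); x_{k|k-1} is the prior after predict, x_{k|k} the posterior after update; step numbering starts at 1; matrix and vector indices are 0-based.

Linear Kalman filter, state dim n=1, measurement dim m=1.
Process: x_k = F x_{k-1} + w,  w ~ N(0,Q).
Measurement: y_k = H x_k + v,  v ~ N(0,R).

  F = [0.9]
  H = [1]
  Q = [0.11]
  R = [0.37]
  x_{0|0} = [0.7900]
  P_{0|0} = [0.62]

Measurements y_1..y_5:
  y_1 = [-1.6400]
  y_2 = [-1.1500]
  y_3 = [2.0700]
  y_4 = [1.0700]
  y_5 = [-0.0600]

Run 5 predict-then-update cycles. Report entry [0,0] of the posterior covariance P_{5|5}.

step 1: x^-=[0.7110]  P^-=[0.6122]  S=[0.9822]  K=[0.6233]  nu=[-2.3510]  x^+=[-0.7544]  P^+=[0.2306]
step 2: x^-=[-0.6789]  P^-=[0.2968]  S=[0.6668]  K=[0.4451]  nu=[-0.4711]  x^+=[-0.8886]  P^+=[0.1647]
step 3: x^-=[-0.7997]  P^-=[0.2434]  S=[0.6134]  K=[0.3968]  nu=[2.8697]  x^+=[0.3390]  P^+=[0.1468]
step 4: x^-=[0.3051]  P^-=[0.2289]  S=[0.5989]  K=[0.3822]  nu=[0.7649]  x^+=[0.5975]  P^+=[0.1414]
step 5: x^-=[0.5377]  P^-=[0.2246]  S=[0.5946]  K=[0.3777]  nu=[-0.5977]  x^+=[0.3120]  P^+=[0.1397]

P_post[0,0] = 0.1397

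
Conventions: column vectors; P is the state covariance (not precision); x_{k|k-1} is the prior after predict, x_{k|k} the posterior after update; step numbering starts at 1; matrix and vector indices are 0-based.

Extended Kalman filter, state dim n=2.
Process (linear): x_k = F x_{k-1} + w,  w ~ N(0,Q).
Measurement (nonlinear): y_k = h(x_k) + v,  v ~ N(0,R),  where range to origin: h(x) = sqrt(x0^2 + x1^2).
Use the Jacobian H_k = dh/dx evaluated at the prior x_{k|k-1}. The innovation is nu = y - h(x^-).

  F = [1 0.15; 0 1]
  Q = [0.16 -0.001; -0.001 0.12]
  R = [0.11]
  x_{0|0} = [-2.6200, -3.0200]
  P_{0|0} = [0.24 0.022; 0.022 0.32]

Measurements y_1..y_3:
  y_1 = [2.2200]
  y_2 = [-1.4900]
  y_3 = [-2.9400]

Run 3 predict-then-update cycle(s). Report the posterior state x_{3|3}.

step 1: x^-=[-3.0730, -3.0200]  P^-=[0.4138 0.0690; 0.0690 0.4400]  H_jac=[-0.7132 -0.7009]  S=[0.6057]  K=[-0.5671; -0.5905]  nu=[-2.0886]  x^+=[-1.8885, -1.7868]  P^+=[0.2190 -0.1338; -0.1338 0.2288]
step 2: x^-=[-2.1565, -1.7868]  P^-=[0.3440 -0.1005; -0.1005 0.3488]  H_jac=[-0.7700 -0.6380]  S=[0.3572]  K=[-0.5620; -0.4064]  nu=[-4.2905]  x^+=[0.2549, -0.0431]  P^+=[0.2312 -0.1821; -0.1821 0.2898]
step 3: x^-=[0.2484, -0.0431]  P^-=[0.3431 -0.1396; -0.1396 0.4098]  H_jac=[0.9853 -0.1708]  S=[0.5020]  K=[0.7208; -0.4135]  nu=[-3.1921]  x^+=[-2.0526, 1.2768]  P^+=[0.0822 0.0100; 0.0100 0.3240]

x_post = [-2.0526, 1.2768]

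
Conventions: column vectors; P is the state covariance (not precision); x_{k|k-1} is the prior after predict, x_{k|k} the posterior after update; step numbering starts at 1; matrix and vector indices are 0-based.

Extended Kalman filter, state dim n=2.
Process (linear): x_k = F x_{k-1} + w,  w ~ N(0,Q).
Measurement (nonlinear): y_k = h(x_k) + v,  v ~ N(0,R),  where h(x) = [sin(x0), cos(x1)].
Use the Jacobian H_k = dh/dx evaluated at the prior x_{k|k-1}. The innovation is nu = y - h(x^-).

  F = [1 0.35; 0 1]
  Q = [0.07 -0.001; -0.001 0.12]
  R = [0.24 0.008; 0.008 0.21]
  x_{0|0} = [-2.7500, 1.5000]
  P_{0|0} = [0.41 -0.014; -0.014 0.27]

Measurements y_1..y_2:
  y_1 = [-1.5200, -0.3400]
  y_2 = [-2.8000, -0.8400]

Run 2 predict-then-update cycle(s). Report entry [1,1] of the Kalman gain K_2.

step 1: x^-=[-2.2250, 1.5000]  P^-=[0.5033 0.0795; 0.0795 0.3900]  H_jac=[-0.6085 0.0000; 0.0000 -0.9975]  S=[0.4264 0.0563; 0.0563 0.5980]  K=[-0.7096 -0.0658; -0.0280 -0.6479]  nu=[-0.7265, -0.4107]  x^+=[-1.6824, 1.7864]  P^+=[0.2807 0.0196; 0.0196 0.1366]
step 2: x^-=[-1.0572, 1.7864]  P^-=[0.3812 0.0664; 0.0664 0.2566]  H_jac=[0.4913 0.0000; 0.0000 -0.9768]  S=[0.3320 -0.0239; -0.0239 0.4549]  K=[0.5559 -0.1134; 0.0588 -0.5480]  nu=[-1.9290, -0.6260]  x^+=[-2.0586, 2.0160]  P^+=[0.2697 0.0198; 0.0198 0.1173]

K[1,1] = -0.5480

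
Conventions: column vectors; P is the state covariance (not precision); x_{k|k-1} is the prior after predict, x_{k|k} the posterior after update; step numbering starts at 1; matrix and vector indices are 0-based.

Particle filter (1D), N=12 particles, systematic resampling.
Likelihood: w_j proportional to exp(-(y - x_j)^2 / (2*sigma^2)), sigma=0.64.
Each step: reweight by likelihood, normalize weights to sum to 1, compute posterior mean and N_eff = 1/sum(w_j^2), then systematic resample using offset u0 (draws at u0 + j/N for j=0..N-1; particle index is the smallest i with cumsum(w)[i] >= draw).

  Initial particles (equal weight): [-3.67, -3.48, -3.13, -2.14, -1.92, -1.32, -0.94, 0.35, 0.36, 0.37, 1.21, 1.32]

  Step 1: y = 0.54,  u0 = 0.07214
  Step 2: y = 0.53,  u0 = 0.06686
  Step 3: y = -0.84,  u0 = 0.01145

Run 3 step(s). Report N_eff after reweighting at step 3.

N_eff = 9.1695

step 1: w=[0.0000, 0.0000, 0.0000, 0.0000, 0.0002, 0.0036, 0.0172, 0.2379, 0.2390, 0.2400, 0.1437, 0.1183]  mean=0.5669  Neff=4.8471  idx=[7, 7, 7, 8, 8, 8, 9, 9, 10, 10, 11, 11]
step 2: w=[0.0982, 0.0982, 0.0982, 0.0986, 0.0986, 0.0986, 0.0990, 0.0990, 0.0581, 0.0581, 0.0477, 0.0477]  mean=0.5493  Neff=11.2355  idx=[0, 1, 2, 3, 4, 4, 5, 6, 7, 8, 9, 11]
step 3: w=[0.1129, 0.1129, 0.1129, 0.1097, 0.1097, 0.1097, 0.1097, 0.1065, 0.1065, 0.0038, 0.0038, 0.0021]  mean=0.3672  Neff=9.1695  idx=[0, 0, 1, 2, 3, 3, 4, 5, 6, 6, 7, 8]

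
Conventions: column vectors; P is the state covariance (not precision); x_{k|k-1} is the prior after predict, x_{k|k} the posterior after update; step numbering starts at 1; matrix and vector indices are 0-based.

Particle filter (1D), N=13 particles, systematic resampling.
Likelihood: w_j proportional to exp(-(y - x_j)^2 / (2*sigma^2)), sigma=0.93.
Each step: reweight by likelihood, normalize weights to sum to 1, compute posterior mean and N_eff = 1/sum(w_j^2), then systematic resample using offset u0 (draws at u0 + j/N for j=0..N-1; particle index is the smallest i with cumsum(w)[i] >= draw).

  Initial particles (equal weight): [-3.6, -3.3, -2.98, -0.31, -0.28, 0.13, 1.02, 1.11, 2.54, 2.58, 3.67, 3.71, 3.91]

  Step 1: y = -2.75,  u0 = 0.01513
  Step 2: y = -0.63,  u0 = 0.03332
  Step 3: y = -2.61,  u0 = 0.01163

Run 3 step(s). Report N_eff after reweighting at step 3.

N_eff = 12.7961

step 1: w=[0.2595, 0.3308, 0.3821, 0.0126, 0.0116, 0.0033, 0.0001, 0.0001, 0.0000, 0.0000, 0.0000, 0.0000, 0.0000]  mean=-3.1709  Neff=3.0954  idx=[0, 0, 0, 0, 1, 1, 1, 1, 2, 2, 2, 2, 2]
step 2: w=[0.0207, 0.0207, 0.0207, 0.0207, 0.0551, 0.0551, 0.0551, 0.0551, 0.1394, 0.1394, 0.1394, 0.1394, 0.1394]  mean=-3.1018  Neff=9.0106  idx=[1, 4, 5, 7, 8, 8, 9, 9, 10, 11, 11, 12, 12]
step 3: w=[0.0508, 0.0680, 0.0680, 0.0680, 0.0828, 0.0828, 0.0828, 0.0828, 0.0828, 0.0828, 0.0828, 0.0828, 0.0828]  mean=-3.0768  Neff=12.7961  idx=[0, 1, 2, 3, 4, 5, 6, 7, 8, 9, 10, 11, 12]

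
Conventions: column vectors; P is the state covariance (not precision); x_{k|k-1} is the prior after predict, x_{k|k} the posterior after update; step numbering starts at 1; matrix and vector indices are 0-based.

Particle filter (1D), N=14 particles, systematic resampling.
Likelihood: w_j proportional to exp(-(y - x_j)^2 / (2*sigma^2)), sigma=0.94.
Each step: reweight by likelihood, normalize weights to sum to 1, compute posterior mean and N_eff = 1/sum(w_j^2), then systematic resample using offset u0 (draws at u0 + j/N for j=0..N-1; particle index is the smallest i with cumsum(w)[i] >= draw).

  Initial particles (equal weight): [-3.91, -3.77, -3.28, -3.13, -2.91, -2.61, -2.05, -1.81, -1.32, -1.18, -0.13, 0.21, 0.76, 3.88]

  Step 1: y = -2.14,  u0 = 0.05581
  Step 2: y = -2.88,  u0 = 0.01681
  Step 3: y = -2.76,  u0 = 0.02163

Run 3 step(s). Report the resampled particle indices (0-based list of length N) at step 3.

resampled_idx = [0, 1, 2, 3, 4, 5, 6, 6, 7, 8, 9, 10, 11, 13]

step 1: w=[0.0265, 0.0347, 0.0748, 0.0896, 0.1115, 0.1377, 0.1553, 0.1467, 0.1066, 0.0926, 0.0159, 0.0069, 0.0013, 0.0000]  mean=-2.2774  Neff=8.8661  idx=[1, 2, 3, 4, 5, 5, 6, 6, 6, 7, 7, 8, 9, 10]
step 2: w=[0.0712, 0.1018, 0.1075, 0.1114, 0.1069, 0.1069, 0.0755, 0.0755, 0.0755, 0.0583, 0.0583, 0.0281, 0.0217, 0.0015]  mean=-2.5589  Neff=11.4425  idx=[0, 1, 1, 2, 3, 3, 4, 5, 5, 6, 7, 8, 9, 10]
step 3: w=[0.0484, 0.0740, 0.0740, 0.0798, 0.0851, 0.0851, 0.0851, 0.0851, 0.0851, 0.0648, 0.0648, 0.0648, 0.0518, 0.0518]  mean=-2.6662  Neff=13.5341  idx=[0, 1, 2, 3, 4, 5, 6, 6, 7, 8, 9, 10, 11, 13]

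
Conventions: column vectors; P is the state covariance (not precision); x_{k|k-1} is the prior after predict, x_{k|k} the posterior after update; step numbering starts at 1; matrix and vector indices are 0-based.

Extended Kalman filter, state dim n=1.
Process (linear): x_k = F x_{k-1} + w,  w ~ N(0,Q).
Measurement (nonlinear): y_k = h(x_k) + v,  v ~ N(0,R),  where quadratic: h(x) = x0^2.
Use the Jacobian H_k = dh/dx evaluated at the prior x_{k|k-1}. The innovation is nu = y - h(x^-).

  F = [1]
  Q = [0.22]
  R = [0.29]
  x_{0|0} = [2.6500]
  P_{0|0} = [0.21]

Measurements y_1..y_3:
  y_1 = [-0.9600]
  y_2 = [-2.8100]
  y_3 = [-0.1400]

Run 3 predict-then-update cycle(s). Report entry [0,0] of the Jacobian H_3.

H_jac[0,0] = -0.5457

step 1: x^-=[2.6500]  P^-=[0.4300]  H_jac=[5.3000]  S=[12.3687]  K=[0.1843]  nu=[-7.9825]  x^+=[1.1792]  P^+=[0.0101]
step 2: x^-=[1.1792]  P^-=[0.2301]  H_jac=[2.3584]  S=[1.5697]  K=[0.3457]  nu=[-4.2005]  x^+=[-0.2729]  P^+=[0.0425]
step 3: x^-=[-0.2729]  P^-=[0.2625]  H_jac=[-0.5457]  S=[0.3682]  K=[-0.3891]  nu=[-0.2145]  x^+=[-0.1894]  P^+=[0.2068]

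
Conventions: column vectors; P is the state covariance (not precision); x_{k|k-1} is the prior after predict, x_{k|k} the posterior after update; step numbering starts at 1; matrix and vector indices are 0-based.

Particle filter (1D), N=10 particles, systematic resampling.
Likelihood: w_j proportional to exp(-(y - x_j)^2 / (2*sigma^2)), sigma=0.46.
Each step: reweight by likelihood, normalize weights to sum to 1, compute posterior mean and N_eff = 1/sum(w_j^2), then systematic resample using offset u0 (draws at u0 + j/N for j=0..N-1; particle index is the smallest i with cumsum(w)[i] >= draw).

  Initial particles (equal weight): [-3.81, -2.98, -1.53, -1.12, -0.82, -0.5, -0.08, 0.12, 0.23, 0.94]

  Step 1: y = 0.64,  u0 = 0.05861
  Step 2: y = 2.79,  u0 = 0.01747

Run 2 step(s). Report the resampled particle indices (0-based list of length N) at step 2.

step 1: w=[0.0000, 0.0000, 0.0000, 0.0003, 0.0028, 0.0197, 0.1247, 0.2241, 0.2853, 0.3432]  mean=0.3927  Neff=3.7689  idx=[6, 7, 7, 7, 8, 8, 9, 9, 9, 9]
step 2: w=[0.0000, 0.0000, 0.0000, 0.0000, 0.0002, 0.0002, 0.2499, 0.2499, 0.2499, 0.2499]  mean=0.9397  Neff=4.0034  idx=[6, 6, 6, 7, 7, 8, 8, 8, 9, 9]

resampled_idx = [6, 6, 6, 7, 7, 8, 8, 8, 9, 9]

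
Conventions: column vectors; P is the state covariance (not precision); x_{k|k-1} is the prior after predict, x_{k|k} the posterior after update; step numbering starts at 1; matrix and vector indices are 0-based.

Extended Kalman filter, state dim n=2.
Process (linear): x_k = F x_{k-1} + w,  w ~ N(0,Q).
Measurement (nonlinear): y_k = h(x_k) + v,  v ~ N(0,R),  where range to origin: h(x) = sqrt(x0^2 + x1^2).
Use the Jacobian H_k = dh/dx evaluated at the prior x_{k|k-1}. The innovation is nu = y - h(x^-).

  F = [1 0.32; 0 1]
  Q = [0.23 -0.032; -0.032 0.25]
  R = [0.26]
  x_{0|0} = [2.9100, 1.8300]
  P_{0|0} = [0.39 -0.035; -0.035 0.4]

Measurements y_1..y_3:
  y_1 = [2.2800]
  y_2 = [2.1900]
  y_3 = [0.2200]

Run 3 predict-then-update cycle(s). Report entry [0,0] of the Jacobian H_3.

H_jac[0,0] = 0.9492

step 1: x^-=[3.4956, 1.8300]  P^-=[0.6386 0.0610; 0.0610 0.6500]  H_jac=[0.8859 0.4638]  S=[0.9512]  K=[0.6245; 0.3738]  nu=[-1.6656]  x^+=[2.4554, 1.2074]  P^+=[0.2676 -0.1610; -0.1610 0.5171]
step 2: x^-=[2.8417, 1.2074]  P^-=[0.4475 -0.0275; -0.0275 0.7671]  H_jac=[0.9204 0.3911]  S=[0.7365]  K=[0.5445; 0.3729]  nu=[-0.8976]  x^+=[2.3530, 0.8727]  P^+=[0.2291 -0.1771; -0.1771 0.6647]
step 3: x^-=[2.6322, 0.8727]  P^-=[0.4138 0.0036; 0.0036 0.9147]  H_jac=[0.9492 0.3147]  S=[0.7256]  K=[0.5429; 0.4015]  nu=[-2.5531]  x^+=[1.2461, -0.1523]  P^+=[0.1999 -0.1545; -0.1545 0.7978]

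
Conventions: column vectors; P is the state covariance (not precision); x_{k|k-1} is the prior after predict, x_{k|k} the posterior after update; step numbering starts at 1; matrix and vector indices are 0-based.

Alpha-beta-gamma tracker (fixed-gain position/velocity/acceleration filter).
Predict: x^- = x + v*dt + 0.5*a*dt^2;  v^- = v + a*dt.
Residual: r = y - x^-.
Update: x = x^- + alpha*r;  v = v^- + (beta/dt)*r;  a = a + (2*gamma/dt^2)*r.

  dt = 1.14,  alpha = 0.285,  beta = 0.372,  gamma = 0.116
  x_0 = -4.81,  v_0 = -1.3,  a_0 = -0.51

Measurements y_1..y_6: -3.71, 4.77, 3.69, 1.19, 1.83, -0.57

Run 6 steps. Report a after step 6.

a_post = -3.9906

step 1: x_pred=-6.6234  r=2.9134  x^+=-5.7931  v^+=-0.9307  a^+=0.0101
step 2: x_pred=-6.8475  r=11.6175  x^+=-3.5365  v^+=2.8718  a^+=2.0840
step 3: x_pred=1.0915  r=2.5985  x^+=1.8321  v^+=6.0955  a^+=2.5479
step 4: x_pred=10.4365  r=-9.2465  x^+=7.8013  v^+=5.9828  a^+=0.8972
step 5: x_pred=15.2047  r=-13.3747  x^+=11.3929  v^+=2.6413  a^+=-1.4904
step 6: x_pred=13.4355  r=-14.0055  x^+=9.4439  v^+=-3.6280  a^+=-3.9906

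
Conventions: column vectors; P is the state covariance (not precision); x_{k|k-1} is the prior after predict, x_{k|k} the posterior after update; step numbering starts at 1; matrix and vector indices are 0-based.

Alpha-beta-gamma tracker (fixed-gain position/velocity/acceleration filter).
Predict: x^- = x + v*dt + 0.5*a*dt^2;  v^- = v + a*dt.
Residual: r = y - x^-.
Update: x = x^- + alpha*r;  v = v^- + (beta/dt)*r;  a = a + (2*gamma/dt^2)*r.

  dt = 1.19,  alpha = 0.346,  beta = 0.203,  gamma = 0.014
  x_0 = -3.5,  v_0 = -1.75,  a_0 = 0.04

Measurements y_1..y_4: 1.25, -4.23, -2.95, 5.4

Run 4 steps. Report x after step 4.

step 1: x_pred=-5.5542  r=6.8042  x^+=-3.1999  v^+=-0.5417  a^+=0.1745
step 2: x_pred=-3.7210  r=-0.5090  x^+=-3.8971  v^+=-0.4208  a^+=0.1645
step 3: x_pred=-4.2814  r=1.3314  x^+=-3.8207  v^+=0.0020  a^+=0.1908
step 4: x_pred=-3.6832  r=9.0832  x^+=-0.5404  v^+=1.7786  a^+=0.3704

x_post = -0.5404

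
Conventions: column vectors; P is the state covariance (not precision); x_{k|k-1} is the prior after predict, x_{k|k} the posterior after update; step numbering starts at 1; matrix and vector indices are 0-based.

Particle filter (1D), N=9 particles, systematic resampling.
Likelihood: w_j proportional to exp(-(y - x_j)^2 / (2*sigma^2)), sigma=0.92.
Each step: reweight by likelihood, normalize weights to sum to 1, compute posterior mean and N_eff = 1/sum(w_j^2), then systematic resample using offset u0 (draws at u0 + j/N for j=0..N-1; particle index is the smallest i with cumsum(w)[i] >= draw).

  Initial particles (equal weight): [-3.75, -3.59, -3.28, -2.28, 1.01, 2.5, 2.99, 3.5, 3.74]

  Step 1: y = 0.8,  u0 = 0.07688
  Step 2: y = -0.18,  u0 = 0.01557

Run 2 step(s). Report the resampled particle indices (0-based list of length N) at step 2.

resampled_idx = [0, 0, 1, 2, 3, 4, 4, 5, 6]

step 1: w=[0.0000, 0.0000, 0.0000, 0.0030, 0.7871, 0.1465, 0.0475, 0.0109, 0.0049]  mean=1.3529  Neff=1.5541  idx=[4, 4, 4, 4, 4, 4, 4, 5, 6]
step 2: w=[0.1421, 0.1421, 0.1421, 0.1421, 0.1421, 0.1421, 0.1421, 0.0047, 0.0009]  mean=1.0187  Neff=7.0776  idx=[0, 0, 1, 2, 3, 4, 4, 5, 6]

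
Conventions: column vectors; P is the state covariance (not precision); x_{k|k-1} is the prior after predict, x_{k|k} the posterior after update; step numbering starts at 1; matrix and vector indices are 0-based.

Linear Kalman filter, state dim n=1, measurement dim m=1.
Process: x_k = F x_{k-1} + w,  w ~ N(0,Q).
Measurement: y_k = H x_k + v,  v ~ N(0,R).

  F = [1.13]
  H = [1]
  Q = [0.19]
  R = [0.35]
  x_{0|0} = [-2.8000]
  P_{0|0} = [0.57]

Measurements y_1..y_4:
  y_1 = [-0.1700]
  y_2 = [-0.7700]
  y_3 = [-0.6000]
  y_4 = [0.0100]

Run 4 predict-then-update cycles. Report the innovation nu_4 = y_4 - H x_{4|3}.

step 1: x^-=[-3.1640]  P^-=[0.9178]  S=[1.2678]  K=[0.7239]  nu=[2.9940]  x^+=[-0.9965]  P^+=[0.2534]
step 2: x^-=[-1.1261]  P^-=[0.5135]  S=[0.8635]  K=[0.5947]  nu=[0.3561]  x^+=[-0.9143]  P^+=[0.2081]
step 3: x^-=[-1.0332]  P^-=[0.4558]  S=[0.8058]  K=[0.5656]  nu=[0.4332]  x^+=[-0.7882]  P^+=[0.1980]
step 4: x^-=[-0.8906]  P^-=[0.4428]  S=[0.7928]  K=[0.5585]  nu=[0.9006]  x^+=[-0.3876]  P^+=[0.1955]

innov = [0.9006]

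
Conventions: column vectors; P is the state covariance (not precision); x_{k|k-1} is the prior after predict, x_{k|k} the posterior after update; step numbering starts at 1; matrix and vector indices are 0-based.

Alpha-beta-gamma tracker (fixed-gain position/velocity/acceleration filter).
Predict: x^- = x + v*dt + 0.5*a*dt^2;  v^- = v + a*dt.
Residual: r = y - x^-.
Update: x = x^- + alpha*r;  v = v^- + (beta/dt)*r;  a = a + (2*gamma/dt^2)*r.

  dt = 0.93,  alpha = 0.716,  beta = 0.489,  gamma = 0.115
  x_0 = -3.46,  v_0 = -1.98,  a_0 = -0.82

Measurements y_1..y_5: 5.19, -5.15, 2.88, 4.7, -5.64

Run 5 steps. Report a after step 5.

a_post = -2.3084

step 1: x_pred=-5.6560  r=10.8460  x^+=2.1097  v^+=2.9603  a^+=2.0642
step 2: x_pred=5.7555  r=-10.9055  x^+=-2.0528  v^+=-0.8541  a^+=-0.8358
step 3: x_pred=-3.2086  r=6.0886  x^+=1.1508  v^+=1.5700  a^+=0.7833
step 4: x_pred=2.9497  r=1.7503  x^+=4.2029  v^+=3.2188  a^+=1.2488
step 5: x_pred=7.7364  r=-13.3764  x^+=-1.8411  v^+=-2.6532  a^+=-2.3084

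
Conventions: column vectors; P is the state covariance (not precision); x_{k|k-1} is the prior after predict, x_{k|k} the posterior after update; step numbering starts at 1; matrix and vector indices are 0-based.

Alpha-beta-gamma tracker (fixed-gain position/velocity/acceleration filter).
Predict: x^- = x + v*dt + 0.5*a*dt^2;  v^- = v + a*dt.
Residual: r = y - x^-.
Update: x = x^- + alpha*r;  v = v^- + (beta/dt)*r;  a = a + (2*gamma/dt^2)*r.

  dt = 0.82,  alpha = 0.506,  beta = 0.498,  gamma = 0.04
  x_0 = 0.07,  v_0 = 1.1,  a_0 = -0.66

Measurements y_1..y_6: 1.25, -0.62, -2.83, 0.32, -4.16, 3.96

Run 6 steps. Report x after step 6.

step 1: x_pred=0.7501  r=0.4999  x^+=1.0031  v^+=0.8624  a^+=-0.6005
step 2: x_pred=1.5083  r=-2.1283  x^+=0.4314  v^+=-0.9226  a^+=-0.8537
step 3: x_pred=-0.6122  r=-2.2178  x^+=-1.7344  v^+=-2.9696  a^+=-1.1176
step 4: x_pred=-4.5452  r=4.8652  x^+=-2.0834  v^+=-0.9313  a^+=-0.5388
step 5: x_pred=-3.0282  r=-1.1318  x^+=-3.6009  v^+=-2.0605  a^+=-0.6734
step 6: x_pred=-5.5169  r=9.4769  x^+=-0.7216  v^+=3.1428  a^+=0.4541

x_post = -0.7216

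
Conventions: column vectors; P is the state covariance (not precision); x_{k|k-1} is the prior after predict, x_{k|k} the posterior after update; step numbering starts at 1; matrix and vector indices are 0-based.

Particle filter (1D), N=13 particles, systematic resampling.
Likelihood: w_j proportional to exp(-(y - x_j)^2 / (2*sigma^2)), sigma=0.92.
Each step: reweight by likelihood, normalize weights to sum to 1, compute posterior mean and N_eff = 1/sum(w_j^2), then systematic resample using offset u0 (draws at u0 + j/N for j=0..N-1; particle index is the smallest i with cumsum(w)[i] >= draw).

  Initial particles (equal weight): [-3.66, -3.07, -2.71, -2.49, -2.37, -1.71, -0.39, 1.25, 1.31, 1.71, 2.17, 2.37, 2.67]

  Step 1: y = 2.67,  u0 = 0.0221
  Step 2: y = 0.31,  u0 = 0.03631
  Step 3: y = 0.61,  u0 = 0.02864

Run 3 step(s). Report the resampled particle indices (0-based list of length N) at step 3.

step 1: w=[0.0000, 0.0000, 0.0000, 0.0000, 0.0000, 0.0000, 0.0010, 0.0753, 0.0831, 0.1438, 0.2138, 0.2350, 0.2479]  mean=2.1315  Neff=5.1104  idx=[7, 8, 9, 9, 10, 10, 10, 11, 11, 11, 12, 12, 12]
step 2: w=[0.2354, 0.2198, 0.1246, 0.1246, 0.0514, 0.0514, 0.0514, 0.0323, 0.0323, 0.0323, 0.0148, 0.0148, 0.0148]  mean=1.6913  Neff=6.8260  idx=[0, 0, 0, 1, 1, 1, 2, 2, 3, 4, 5, 7, 10]
step 3: w=[0.1157, 0.1157, 0.1157, 0.1103, 0.1103, 0.1103, 0.0721, 0.0721, 0.0721, 0.0350, 0.0350, 0.0236, 0.0120]  mean=1.4773  Neff=10.4804  idx=[0, 0, 1, 2, 2, 3, 4, 4, 5, 6, 7, 8, 10]

resampled_idx = [0, 0, 1, 2, 2, 3, 4, 4, 5, 6, 7, 8, 10]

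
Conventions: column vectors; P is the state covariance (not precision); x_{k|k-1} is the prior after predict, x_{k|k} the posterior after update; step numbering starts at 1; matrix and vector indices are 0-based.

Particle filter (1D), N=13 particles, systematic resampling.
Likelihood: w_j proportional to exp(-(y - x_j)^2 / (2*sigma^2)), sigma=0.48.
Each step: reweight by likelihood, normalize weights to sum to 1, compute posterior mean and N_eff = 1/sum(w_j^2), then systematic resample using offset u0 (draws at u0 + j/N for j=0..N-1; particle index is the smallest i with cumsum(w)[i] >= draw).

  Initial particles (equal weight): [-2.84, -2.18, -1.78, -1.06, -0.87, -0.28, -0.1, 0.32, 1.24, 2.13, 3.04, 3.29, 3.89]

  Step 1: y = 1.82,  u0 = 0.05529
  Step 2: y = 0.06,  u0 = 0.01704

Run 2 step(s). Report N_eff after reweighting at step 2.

step 1: w=[0.0000, 0.0000, 0.0000, 0.0000, 0.0000, 0.0001, 0.0002, 0.0056, 0.3568, 0.6011, 0.0293, 0.0068, 0.0001]  mean=1.8363  Neff=2.0426  idx=[8, 8, 8, 8, 9, 9, 9, 9, 9, 9, 9, 9, 10]
step 2: w=[0.2491, 0.2491, 0.2491, 0.2491, 0.0005, 0.0005, 0.0005, 0.0005, 0.0005, 0.0005, 0.0005, 0.0005, 0.0000]  mean=1.2433  Neff=4.0301  idx=[0, 0, 0, 0, 1, 1, 1, 2, 2, 2, 3, 3, 3]

N_eff = 4.0301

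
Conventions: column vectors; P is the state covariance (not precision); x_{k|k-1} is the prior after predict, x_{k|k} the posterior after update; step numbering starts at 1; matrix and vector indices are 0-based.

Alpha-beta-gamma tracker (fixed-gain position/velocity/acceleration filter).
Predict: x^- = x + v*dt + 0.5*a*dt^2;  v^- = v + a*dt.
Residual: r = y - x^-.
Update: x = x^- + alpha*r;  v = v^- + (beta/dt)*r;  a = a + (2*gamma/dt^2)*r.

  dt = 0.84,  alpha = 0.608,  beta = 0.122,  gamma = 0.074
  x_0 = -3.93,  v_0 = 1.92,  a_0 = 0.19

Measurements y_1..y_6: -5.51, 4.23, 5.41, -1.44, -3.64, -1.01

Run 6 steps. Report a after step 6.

step 1: x_pred=-2.2502  r=-3.2598  x^+=-4.2321  v^+=1.6061  a^+=-0.4938
step 2: x_pred=-3.0572  r=7.2872  x^+=1.3734  v^+=2.2498  a^+=1.0347
step 3: x_pred=3.6283  r=1.7817  x^+=4.7116  v^+=3.3777  a^+=1.4085
step 4: x_pred=8.0458  r=-9.4858  x^+=2.2784  v^+=3.1831  a^+=-0.5812
step 5: x_pred=4.7472  r=-8.3872  x^+=-0.3522  v^+=1.4768  a^+=-2.3404
step 6: x_pred=0.0626  r=-1.0726  x^+=-0.5895  v^+=-0.6449  a^+=-2.5654

a_post = -2.5654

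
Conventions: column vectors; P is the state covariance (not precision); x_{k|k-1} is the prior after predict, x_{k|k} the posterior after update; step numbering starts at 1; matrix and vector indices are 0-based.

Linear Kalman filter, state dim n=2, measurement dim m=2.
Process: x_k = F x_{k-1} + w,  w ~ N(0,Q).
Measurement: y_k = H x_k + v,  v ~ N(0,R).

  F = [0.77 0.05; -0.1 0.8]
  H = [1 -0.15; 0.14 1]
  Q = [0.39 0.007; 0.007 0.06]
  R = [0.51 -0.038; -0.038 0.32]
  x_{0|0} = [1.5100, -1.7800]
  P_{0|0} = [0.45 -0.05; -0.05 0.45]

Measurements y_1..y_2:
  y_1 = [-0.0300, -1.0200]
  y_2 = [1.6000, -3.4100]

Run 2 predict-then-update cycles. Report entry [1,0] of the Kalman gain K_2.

step 1: x^-=[1.0737, -1.5750]  P^-=[0.6541 -0.0402; -0.0402 0.3605]  S=[1.1843 -0.0399; -0.0399 0.6821]  K=[0.5610 0.1081; -0.0622 0.5167]  nu=[-1.3400, 0.4047]  x^+=[0.3657, -1.2826]  P^+=[0.2782 -0.0257; -0.0257 0.1713]
step 2: x^-=[0.2174, -1.0626]  P^-=[0.5534 -0.0233; -0.0233 0.1765]  S=[1.0743 -0.0098; -0.0098 0.5008]  K=[0.5194 0.1184; -0.0432 0.3451]  nu=[1.2232, -2.3778]  x^+=[0.5713, -1.9359]  P^+=[0.2577 -0.0179; -0.0179 0.1146]

K[1,0] = -0.0432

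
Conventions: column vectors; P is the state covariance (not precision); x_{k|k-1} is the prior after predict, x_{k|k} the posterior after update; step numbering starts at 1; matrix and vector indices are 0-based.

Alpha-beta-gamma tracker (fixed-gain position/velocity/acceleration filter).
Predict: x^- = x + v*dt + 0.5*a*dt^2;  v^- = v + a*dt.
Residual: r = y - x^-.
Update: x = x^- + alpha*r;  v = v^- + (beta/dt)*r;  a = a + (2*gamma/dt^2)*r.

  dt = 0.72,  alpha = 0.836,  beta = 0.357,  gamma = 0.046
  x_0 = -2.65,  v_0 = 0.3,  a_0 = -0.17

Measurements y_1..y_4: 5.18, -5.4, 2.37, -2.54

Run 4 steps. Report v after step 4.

v_post = -0.8755

step 1: x_pred=-2.4781  r=7.6581  x^+=3.9241  v^+=3.9747  a^+=1.1891
step 2: x_pred=7.0941  r=-12.4941  x^+=-3.3510  v^+=-1.3641  a^+=-1.0282
step 3: x_pred=-4.5997  r=6.9697  x^+=1.2270  v^+=1.3513  a^+=0.2087
step 4: x_pred=2.2540  r=-4.7940  x^+=-1.7538  v^+=-0.8755  a^+=-0.6421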